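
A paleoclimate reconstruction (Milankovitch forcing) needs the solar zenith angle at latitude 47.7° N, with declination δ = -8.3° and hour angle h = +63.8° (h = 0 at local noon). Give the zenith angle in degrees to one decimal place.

θ_z = 79.2°

cos θ_z = sin φ sin δ + cos φ cos δ cos h = -0.106770 + 0.294027 = 0.187257.
θ_z = arccos(0.187257) = 79.2°.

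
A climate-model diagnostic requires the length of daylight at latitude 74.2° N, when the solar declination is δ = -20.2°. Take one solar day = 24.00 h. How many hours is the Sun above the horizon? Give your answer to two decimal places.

0.00 h

cos H₀ = −tan φ · tan δ = 1.3002 ≥ 1, so the Sun never rises (polar night) and H₀ = 0.
Daylight = 2H₀/(2π) × 24.00 h = (0.0000/π) × 24.00 = 0.00 h.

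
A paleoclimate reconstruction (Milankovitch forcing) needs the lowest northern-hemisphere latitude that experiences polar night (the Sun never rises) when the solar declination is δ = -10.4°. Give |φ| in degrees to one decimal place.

Polar night requires cos H₀ = −tan φ tan δ ≥ 1, i.e. tan φ tan δ ≤ −1.
The boundary is |tan φ| · |tan δ| = 1, so |φ| = 90° − |δ| = 90° − 10.4° = 79.6° in the northern hemisphere.

|φ| = 79.6°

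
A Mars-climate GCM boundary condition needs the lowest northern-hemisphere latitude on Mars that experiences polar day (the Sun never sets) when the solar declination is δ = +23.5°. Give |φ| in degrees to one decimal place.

|φ| = 66.5°

Polar day requires cos H₀ = −tan φ tan δ ≤ −1, i.e. tan φ tan δ ≥ 1.
The boundary is |tan φ| · |tan δ| = 1, so |φ| = 90° − |δ| = 90° − 23.5° = 66.5° in the northern hemisphere.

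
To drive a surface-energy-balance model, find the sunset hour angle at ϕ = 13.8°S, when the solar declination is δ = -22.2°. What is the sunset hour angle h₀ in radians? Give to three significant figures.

cos h₀ = −tan ϕ · tan δ = −tan(-13.8°) × tan(-22.200°) = -0.1002, so h₀ = 1.6712 rad = 95.75°.

h₀ = 1.67 rad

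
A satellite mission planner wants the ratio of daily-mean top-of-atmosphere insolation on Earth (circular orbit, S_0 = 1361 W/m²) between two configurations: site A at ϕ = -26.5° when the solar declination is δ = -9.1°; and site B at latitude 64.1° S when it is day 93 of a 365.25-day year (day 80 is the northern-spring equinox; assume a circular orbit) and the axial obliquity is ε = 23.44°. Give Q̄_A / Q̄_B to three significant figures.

Q̄_A / Q̄_B ≈ 3.14

— Configuration A (ϕ=-26.5°):
cos h₀ = −tan(-26.5°) tan(-9.100°) = -0.0799, h₀ = 1.6507 rad.
Bracket: h₀ sin ϕ sin δ + cos ϕ cos δ sin h₀ = 1.6507×-0.44620×-0.15816 + 0.89493×0.98741×0.99681 = 0.116492 + 0.880844 = 0.997336.
Q̄ = (S_0/π) × [bracket] = (1361/π) × 0.997336 = 432.07 W/m².
— Configuration B (ϕ=-64.1°):
Solar longitude: L_s = 360° × (93 − 80)/365.25 = 12.813°.
sin δ = sin 23.44° × sin 12.813° = 0.08822, so δ = +5.061°.
cos h₀ = −tan(-64.1°) tan(+5.061°) = 0.1824, h₀ = 1.3874 rad.
Bracket: h₀ sin ϕ sin δ + cos ϕ cos δ sin h₀ = 1.3874×-0.89956×0.08822 + 0.43680×0.99610×0.98323 = -0.110103 + 0.427800 = 0.317697.
Q̄ = (S_0/π) × [bracket] = (1361/π) × 0.317697 = 137.63 W/m².
Ratio Q̄_A / Q̄_B = 432.07 / 137.63 = 3.139.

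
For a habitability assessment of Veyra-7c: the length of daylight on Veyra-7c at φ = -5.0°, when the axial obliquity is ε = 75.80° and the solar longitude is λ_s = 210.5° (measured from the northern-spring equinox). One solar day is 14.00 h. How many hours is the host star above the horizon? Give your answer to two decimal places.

Solar declination: sin δ = sin ε · sin λ_s = sin 75.80° × sin 210.5° = -0.49203, so δ = -29.474°.
cos H₀ = −tan φ · tan δ = −tan(-5.0°) × tan(-29.474°) = -0.0494, so H₀ = 1.6203 rad = 92.83°.
Daylight = 2H₀/(2π) × 14.00 h = (1.6203/π) × 14.00 = 7.22 h.

7.22 h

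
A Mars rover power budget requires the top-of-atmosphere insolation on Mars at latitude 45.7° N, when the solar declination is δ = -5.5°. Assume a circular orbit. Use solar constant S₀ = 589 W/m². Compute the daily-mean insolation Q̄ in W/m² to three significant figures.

cos H₀ = −tan(+45.7°) tan(-5.500°) = 0.0987, H₀ = 1.4720 rad.
Bracket: H₀ sin φ sin δ + cos φ cos δ sin H₀ = 1.4720×0.71569×-0.09585 + 0.69842×0.99540×0.99512 = -0.100978 + 0.691815 = 0.590837.
Q̄ = (S₀/π) × [bracket] = (589/π) × 0.590837 = 110.8 W/m².

Q̄ ≈ 111 W/m²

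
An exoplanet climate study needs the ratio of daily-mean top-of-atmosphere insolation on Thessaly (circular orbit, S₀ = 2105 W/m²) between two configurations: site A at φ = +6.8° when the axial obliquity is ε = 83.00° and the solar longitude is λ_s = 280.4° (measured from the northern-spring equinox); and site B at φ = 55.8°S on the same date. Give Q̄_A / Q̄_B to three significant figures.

— Configuration A (φ=+6.8°):
Solar declination: sin δ = sin ε · sin λ_s = sin 83.00° × sin 280.4° = -0.97624, so δ = -77.485°.
cos H₀ = −tan(+6.8°) tan(-77.485°) = 0.5372, H₀ = 1.0037 rad.
Bracket: H₀ sin φ sin δ + cos φ cos δ sin H₀ = 1.0037×0.11840×-0.97624 + 0.99297×0.21669×0.84345 = -0.116014 + 0.181482 = 0.065468.
Q̄ = (S₀/π) × [bracket] = (2105/π) × 0.065468 = 43.866 W/m².
— Configuration B (φ=-55.8°):
cos H₀ = −tan(-55.8°) tan(-77.485°) = -6.6292 ≤ −1 ⇒ polar day, H₀ = π.
Bracket: H₀ sin φ sin δ + cos φ cos δ sin H₀ = 3.1416×-0.82708×-0.97624 + 0.56208×0.21669×0.00000 = 2.536618 + 0.000000 = 2.536618.
Q̄ = (S₀/π) × [bracket] = (2105/π) × 2.536618 = 1699.6 W/m².
Ratio Q̄_A / Q̄_B = 43.866 / 1699.6 = 0.02581.

Q̄_A / Q̄_B ≈ 0.0258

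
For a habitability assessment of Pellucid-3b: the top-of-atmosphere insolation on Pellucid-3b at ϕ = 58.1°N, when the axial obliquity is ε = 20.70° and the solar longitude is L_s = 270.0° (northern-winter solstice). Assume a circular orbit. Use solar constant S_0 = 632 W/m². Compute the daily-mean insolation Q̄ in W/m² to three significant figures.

Solar declination: sin δ = sin ε · sin L_s = sin 20.70° × sin 270.0° = -0.35347, so δ = -20.700°.
cos h₀ = −tan(+58.1°) tan(-20.700°) = 0.6071, h₀ = 0.9184 rad.
Bracket: h₀ sin ϕ sin δ + cos ϕ cos δ sin h₀ = 0.9184×0.84897×-0.35347 + 0.52844×0.93544×0.79465 = -0.275598 + 0.392814 = 0.117216.
Q̄ = (S_0/π) × [bracket] = (632/π) × 0.117216 = 23.58 W/m².

Q̄ ≈ 23.6 W/m²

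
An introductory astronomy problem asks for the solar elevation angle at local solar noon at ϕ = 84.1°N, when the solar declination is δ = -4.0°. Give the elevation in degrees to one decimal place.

1.9°

At local noon the hour angle is zero, so the zenith angle equals |ϕ − δ| = |+84.1° − (-4.000°)| = 88.100°.
Elevation = 90° − 88.100° = 1.9°.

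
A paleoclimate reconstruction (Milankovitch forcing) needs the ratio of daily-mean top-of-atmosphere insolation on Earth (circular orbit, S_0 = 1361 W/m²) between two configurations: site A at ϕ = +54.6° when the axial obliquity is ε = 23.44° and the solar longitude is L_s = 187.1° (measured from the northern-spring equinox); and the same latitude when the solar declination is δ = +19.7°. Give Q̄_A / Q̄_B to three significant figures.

— Configuration A (ϕ=+54.6°):
Solar declination: sin δ = sin ε · sin L_s = sin 23.44° × sin 187.1° = -0.04917, so δ = -2.818°.
cos h₀ = −tan(+54.6°) tan(-2.818°) = 0.0693, h₀ = 1.5015 rad.
Bracket: h₀ sin ϕ sin δ + cos ϕ cos δ sin h₀ = 1.5015×0.81513×-0.04917 + 0.57928×0.99879×0.99760 = -0.060180 + 0.577190 = 0.517010.
Q̄ = (S_0/π) × [bracket] = (1361/π) × 0.517010 = 223.98 W/m².
— Configuration B (ϕ=+54.6°):
cos h₀ = −tan(+54.6°) tan(+19.700°) = -0.5038, h₀ = 2.0988 rad.
Bracket: h₀ sin ϕ sin δ + cos ϕ cos δ sin h₀ = 2.0988×0.81513×0.33710 + 0.57928×0.94147×0.86380 = 0.576709 + 0.471095 = 1.047804.
Q̄ = (S_0/π) × [bracket] = (1361/π) × 1.047804 = 453.93 W/m².
Ratio Q̄_A / Q̄_B = 223.98 / 453.93 = 0.4934.

Q̄_A / Q̄_B ≈ 0.493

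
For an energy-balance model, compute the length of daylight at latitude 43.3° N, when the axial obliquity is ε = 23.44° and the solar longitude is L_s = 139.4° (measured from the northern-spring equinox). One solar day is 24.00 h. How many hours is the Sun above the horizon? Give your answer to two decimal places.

13.95 h

Solar declination: sin δ = sin ε · sin L_s = sin 23.44° × sin 139.4° = 0.25887, so δ = +15.003°.
cos h₀ = −tan ϕ · tan δ = −tan(+43.3°) × tan(+15.003°) = -0.2526, so h₀ = 1.8261 rad = 104.63°.
Daylight = 2h₀/(2π) × 24.00 h = (1.8261/π) × 24.00 = 13.95 h.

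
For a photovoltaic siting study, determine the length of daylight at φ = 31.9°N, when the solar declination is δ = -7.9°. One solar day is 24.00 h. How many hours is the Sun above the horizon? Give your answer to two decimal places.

11.34 h

cos H₀ = −tan φ · tan δ = −tan(+31.9°) × tan(-7.900°) = 0.0864, so H₀ = 1.4843 rad = 85.05°.
Daylight = 2H₀/(2π) × 24.00 h = (1.4843/π) × 24.00 = 11.34 h.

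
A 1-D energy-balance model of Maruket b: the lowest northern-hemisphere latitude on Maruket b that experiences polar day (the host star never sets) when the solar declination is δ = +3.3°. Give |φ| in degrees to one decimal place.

|φ| = 86.7°

Polar day requires cos H₀ = −tan φ tan δ ≤ −1, i.e. tan φ tan δ ≥ 1.
The boundary is |tan φ| · |tan δ| = 1, so |φ| = 90° − |δ| = 90° − 3.3° = 86.7° in the northern hemisphere.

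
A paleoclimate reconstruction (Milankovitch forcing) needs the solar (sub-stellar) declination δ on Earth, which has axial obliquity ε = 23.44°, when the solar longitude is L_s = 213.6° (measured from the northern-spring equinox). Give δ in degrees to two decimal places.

δ = -12.72°

sin δ = sin ε · sin L_s = sin 23.44° × sin 213.6° = -0.220133.
δ = arcsin(-0.220133) = -12.72°.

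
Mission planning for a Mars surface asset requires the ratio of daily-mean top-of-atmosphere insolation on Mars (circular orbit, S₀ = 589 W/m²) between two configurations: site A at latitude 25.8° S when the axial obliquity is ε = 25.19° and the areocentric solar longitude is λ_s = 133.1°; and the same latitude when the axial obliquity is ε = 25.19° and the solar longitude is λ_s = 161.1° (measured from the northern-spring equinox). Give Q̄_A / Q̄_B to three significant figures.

— Configuration A (φ=-25.8°):
sin δ = sin 25.19° × sin 133.1° = 0.31077, so δ = +18.106°.
cos H₀ = −tan(-25.8°) tan(+18.106°) = 0.1581, H₀ = 1.4121 rad.
Bracket: H₀ sin φ sin δ + cos φ cos δ sin H₀ = 1.4121×-0.43523×0.31077 + 0.90032×0.95048×0.98743 = -0.190996 + 0.844980 = 0.653984.
Q̄ = (S₀/π) × [bracket] = (589/π) × 0.653984 = 122.61 W/m².
— Configuration B (φ=-25.8°):
Solar declination: sin δ = sin ε · sin λ_s = sin 25.19° × sin 161.1° = 0.13787, so δ = +7.924°.
cos H₀ = −tan(-25.8°) tan(+7.924°) = 0.0673, H₀ = 1.5035 rad.
Bracket: H₀ sin φ sin δ + cos φ cos δ sin H₀ = 1.5035×-0.43523×0.13787 + 0.90032×0.99045×0.99773 = -0.090218 + 0.889698 = 0.799480.
Q̄ = (S₀/π) × [bracket] = (589/π) × 0.799480 = 149.89 W/m².
Ratio Q̄_A / Q̄_B = 122.61 / 149.89 = 0.8180.

Q̄_A / Q̄_B ≈ 0.818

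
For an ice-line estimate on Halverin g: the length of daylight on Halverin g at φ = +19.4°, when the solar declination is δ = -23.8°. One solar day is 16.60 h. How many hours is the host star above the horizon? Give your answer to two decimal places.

cos H₀ = −tan φ · tan δ = −tan(+19.4°) × tan(-23.800°) = 0.1553, so H₀ = 1.4148 rad = 81.06°.
Daylight = 2H₀/(2π) × 16.60 h = (1.4148/π) × 16.60 = 7.48 h.

7.48 h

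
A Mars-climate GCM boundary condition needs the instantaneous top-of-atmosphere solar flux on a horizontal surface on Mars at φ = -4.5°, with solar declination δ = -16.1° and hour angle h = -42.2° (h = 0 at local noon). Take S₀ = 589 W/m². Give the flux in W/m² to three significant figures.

431 W/m²

cos θ_z = sin φ sin δ + cos φ cos δ cos h = 0.021758 + 0.709556 = 0.731314.
Flux = S₀ · cos θ_z = 589 × 0.731314 = 430.7 W/m².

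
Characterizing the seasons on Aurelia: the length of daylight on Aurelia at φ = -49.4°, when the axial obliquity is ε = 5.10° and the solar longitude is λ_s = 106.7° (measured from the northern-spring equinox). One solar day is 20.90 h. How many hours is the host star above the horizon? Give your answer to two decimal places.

Solar declination: sin δ = sin ε · sin λ_s = sin 5.10° × sin 106.7° = 0.08514, so δ = +4.884°.
cos H₀ = −tan φ · tan δ = −tan(-49.4°) × tan(+4.884°) = 0.0997, so H₀ = 1.4709 rad = 84.28°.
Daylight = 2H₀/(2π) × 20.90 h = (1.4709/π) × 20.90 = 9.79 h.

9.79 h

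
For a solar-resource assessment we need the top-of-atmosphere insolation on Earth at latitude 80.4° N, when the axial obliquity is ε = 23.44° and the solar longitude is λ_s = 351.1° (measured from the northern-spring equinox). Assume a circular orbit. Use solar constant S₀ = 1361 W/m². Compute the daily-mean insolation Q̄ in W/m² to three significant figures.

Q̄ ≈ 35.7 W/m²

Solar declination: sin δ = sin ε · sin λ_s = sin 23.44° × sin 351.1° = -0.06154, so δ = -3.528°.
cos H₀ = −tan(+80.4°) tan(-3.528°) = 0.3645, H₀ = 1.1976 rad.
Bracket: H₀ sin φ sin δ + cos φ cos δ sin H₀ = 1.1976×0.98600×-0.06154 + 0.16677×0.99810×0.93118 = -0.072668 + 0.154998 = 0.082330.
Q̄ = (S₀/π) × [bracket] = (1361/π) × 0.082330 = 35.67 W/m².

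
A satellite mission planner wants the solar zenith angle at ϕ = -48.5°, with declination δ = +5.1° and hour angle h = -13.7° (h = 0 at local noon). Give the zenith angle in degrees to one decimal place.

cos θ_z = sin ϕ sin δ + cos ϕ cos δ cos h = -0.066578 + 0.641219 = 0.574641.
θ_z = arccos(0.574641) = 54.9°.

θ_z = 54.9°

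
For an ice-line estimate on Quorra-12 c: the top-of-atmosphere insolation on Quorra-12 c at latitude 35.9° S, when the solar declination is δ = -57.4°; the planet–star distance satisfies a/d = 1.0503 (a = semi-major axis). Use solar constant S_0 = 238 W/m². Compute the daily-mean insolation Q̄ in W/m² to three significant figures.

cos h₀ = −tan(-35.9°) tan(-57.400°) = -1.1319 ≤ −1 ⇒ polar day, h₀ = π.
Bracket: h₀ sin ϕ sin δ + cos ϕ cos δ sin h₀ = 3.1416×-0.58637×-0.84245 + 0.81004×0.53877×0.00000 = 1.551911 + 0.000000 = 1.551911.
Inverse-square distance factor (a/d)² = 1.0503² = 1.103130.
Q̄ = (S_0/π) × 1.103130 × [bracket] = (238/π) × 1.103130 × 1.551911 = 129.7 W/m².

Q̄ ≈ 130 W/m²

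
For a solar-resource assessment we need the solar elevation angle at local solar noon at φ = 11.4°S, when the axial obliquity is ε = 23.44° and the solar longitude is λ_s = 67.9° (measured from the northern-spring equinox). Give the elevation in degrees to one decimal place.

57.0°

Solar declination: sin δ = sin ε · sin λ_s = sin 23.44° × sin 67.9° = 0.36856, so δ = +21.627°.
At local noon the hour angle is zero, so the zenith angle equals |φ − δ| = |-11.4° − (+21.627°)| = 33.027°.
Elevation = 90° − 33.027° = 57.0°.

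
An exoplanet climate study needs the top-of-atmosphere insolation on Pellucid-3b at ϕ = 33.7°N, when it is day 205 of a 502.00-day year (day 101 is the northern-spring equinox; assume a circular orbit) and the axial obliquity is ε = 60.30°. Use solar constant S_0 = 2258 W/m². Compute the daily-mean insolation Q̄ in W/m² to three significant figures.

Solar longitude: L_s = 360° × (205 − 101)/502.00 = 74.582°.
sin δ = sin 60.30° × sin 74.582° = 0.83737, so δ = +56.863°.
cos h₀ = −tan(+33.7°) tan(+56.863°) = -1.0216 ≤ −1 ⇒ polar day, h₀ = π.
Bracket: h₀ sin ϕ sin δ + cos ϕ cos δ sin h₀ = 3.1416×0.55484×0.83737 + 0.83195×0.54664×0.00000 = 1.459607 + 0.000000 = 1.459607.
Q̄ = (S_0/π) × [bracket] = (2258/π) × 1.459607 = 1049 W/m².

Q̄ ≈ 1.05e+03 W/m²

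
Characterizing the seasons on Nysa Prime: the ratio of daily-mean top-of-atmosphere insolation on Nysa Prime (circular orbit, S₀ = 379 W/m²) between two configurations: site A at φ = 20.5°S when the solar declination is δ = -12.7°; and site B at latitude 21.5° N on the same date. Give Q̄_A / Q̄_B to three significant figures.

Q̄_A / Q̄_B ≈ 1.32

— Configuration A (φ=-20.5°):
cos H₀ = −tan(-20.5°) tan(-12.700°) = -0.0843, H₀ = 1.6552 rad.
Bracket: H₀ sin φ sin δ + cos φ cos δ sin H₀ = 1.6552×-0.35021×-0.21985 + 0.93667×0.97553×0.99644 = 0.127440 + 0.910497 = 1.037937.
Q̄ = (S₀/π) × [bracket] = (379/π) × 1.037937 = 125.22 W/m².
— Configuration B (φ=+21.5°):
cos H₀ = −tan(+21.5°) tan(-12.700°) = 0.0888, H₀ = 1.4819 rad.
Bracket: H₀ sin φ sin δ + cos φ cos δ sin H₀ = 1.4819×0.36650×-0.21985 + 0.93042×0.97553×0.99605 = -0.119404 + 0.904067 = 0.784663.
Q̄ = (S₀/π) × [bracket] = (379/π) × 0.784663 = 94.661 W/m².
Ratio Q̄_A / Q̄_B = 125.22 / 94.661 = 1.323.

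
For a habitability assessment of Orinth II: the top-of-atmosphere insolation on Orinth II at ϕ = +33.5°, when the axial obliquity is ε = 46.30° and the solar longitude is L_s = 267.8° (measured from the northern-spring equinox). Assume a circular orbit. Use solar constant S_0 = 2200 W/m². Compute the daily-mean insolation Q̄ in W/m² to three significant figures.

Q̄ ≈ 66.3 W/m²

Solar declination: sin δ = sin ε · sin L_s = sin 46.30° × sin 267.8° = -0.72243, so δ = -46.256°.
cos h₀ = −tan(+33.5°) tan(-46.256°) = 0.6916, h₀ = 0.8072 rad.
Bracket: h₀ sin ϕ sin δ + cos ϕ cos δ sin h₀ = 0.8072×0.55194×-0.72243 + 0.83389×0.69144×0.72232 = -0.321861 + 0.416479 = 0.094618.
Q̄ = (S_0/π) × [bracket] = (2200/π) × 0.094618 = 66.26 W/m².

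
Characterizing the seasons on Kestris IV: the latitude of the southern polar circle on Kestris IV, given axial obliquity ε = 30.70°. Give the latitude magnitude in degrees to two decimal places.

The polar circle is the lowest latitude that experiences at least one full rotation of continuous darkness at the northern-summer solstice; it lies at |ϕ| = 90° − ε = 90° − 30.70° = 59.30°.

59.30°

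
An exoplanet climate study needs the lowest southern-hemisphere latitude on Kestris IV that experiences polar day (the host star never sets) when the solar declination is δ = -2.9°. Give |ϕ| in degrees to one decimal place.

|ϕ| = 87.1°

Polar day requires cos h₀ = −tan ϕ tan δ ≤ −1, i.e. tan ϕ tan δ ≥ 1.
The boundary is |tan ϕ| · |tan δ| = 1, so |ϕ| = 90° − |δ| = 90° − 2.9° = 87.1° in the southern hemisphere.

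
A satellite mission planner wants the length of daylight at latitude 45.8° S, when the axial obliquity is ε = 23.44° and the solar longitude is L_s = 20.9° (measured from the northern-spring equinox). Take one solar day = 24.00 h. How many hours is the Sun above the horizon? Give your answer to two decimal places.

Solar declination: sin δ = sin ε · sin L_s = sin 23.44° × sin 20.9° = 0.14191, so δ = +8.158°.
cos h₀ = −tan ϕ · tan δ = −tan(-45.8°) × tan(+8.158°) = 0.1474, so h₀ = 1.4228 rad = 81.52°.
Daylight = 2h₀/(2π) × 24.00 h = (1.4228/π) × 24.00 = 10.87 h.

10.87 h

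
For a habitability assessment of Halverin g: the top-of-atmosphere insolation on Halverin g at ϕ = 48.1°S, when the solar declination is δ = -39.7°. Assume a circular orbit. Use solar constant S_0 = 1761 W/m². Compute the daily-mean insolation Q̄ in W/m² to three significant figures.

Q̄ ≈ 843 W/m²

cos h₀ = −tan(-48.1°) tan(-39.700°) = -0.9253, h₀ = 2.7526 rad.
Bracket: h₀ sin ϕ sin δ + cos ϕ cos δ sin h₀ = 2.7526×-0.74431×-0.63877 + 0.66783×0.76940×0.37926 = 1.308704 + 0.194875 = 1.503579.
Q̄ = (S_0/π) × [bracket] = (1761/π) × 1.503579 = 842.8 W/m².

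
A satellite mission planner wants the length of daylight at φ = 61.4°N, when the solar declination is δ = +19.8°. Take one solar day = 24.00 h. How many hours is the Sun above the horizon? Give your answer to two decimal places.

cos H₀ = −tan φ · tan δ = −tan(+61.4°) × tan(+19.800°) = -0.6603, so H₀ = 2.2921 rad = 131.32°.
Daylight = 2H₀/(2π) × 24.00 h = (2.2921/π) × 24.00 = 17.51 h.

17.51 h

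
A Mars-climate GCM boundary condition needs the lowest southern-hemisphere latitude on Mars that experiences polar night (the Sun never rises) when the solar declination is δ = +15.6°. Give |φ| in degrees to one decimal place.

|φ| = 74.4°

Polar night requires cos H₀ = −tan φ tan δ ≥ 1, i.e. tan φ tan δ ≤ −1.
The boundary is |tan φ| · |tan δ| = 1, so |φ| = 90° − |δ| = 90° − 15.6° = 74.4° in the southern hemisphere.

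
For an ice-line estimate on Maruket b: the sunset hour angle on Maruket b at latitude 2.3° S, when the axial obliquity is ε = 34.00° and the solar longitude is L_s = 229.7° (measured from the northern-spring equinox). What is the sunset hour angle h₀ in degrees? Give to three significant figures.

h₀ = 91.1°

Solar declination: sin δ = sin ε · sin L_s = sin 34.00° × sin 229.7° = -0.42648, so δ = -25.244°.
cos h₀ = −tan ϕ · tan δ = −tan(-2.3°) × tan(-25.244°) = -0.0189, so h₀ = 1.5897 rad = 91.09°.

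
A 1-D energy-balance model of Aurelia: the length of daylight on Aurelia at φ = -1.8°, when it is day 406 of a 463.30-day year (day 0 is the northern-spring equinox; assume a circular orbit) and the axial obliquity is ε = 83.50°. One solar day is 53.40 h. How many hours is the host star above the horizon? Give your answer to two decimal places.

Solar longitude: λ_s = 360° × (406 − 0)/463.30 = 315.476°.
sin δ = sin 83.50° × sin 315.476° = -0.69670, so δ = -44.163°.
cos H₀ = −tan φ · tan δ = −tan(-1.8°) × tan(-44.163°) = -0.0305, so H₀ = 1.6013 rad = 91.75°.
Daylight = 2H₀/(2π) × 53.40 h = (1.6013/π) × 53.40 = 27.22 h.

27.22 h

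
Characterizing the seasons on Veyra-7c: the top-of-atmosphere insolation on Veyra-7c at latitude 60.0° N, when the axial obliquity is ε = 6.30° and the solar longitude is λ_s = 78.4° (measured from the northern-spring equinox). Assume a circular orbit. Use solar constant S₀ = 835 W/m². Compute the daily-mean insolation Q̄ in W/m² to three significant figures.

Solar declination: sin δ = sin ε · sin λ_s = sin 6.30° × sin 78.4° = 0.10749, so δ = +6.171°.
cos H₀ = −tan(+60.0°) tan(+6.171°) = -0.1873, H₀ = 1.7592 rad.
Bracket: H₀ sin φ sin δ + cos φ cos δ sin H₀ = 1.7592×0.86603×0.10749 + 0.50000×0.99421×0.98231 = 0.163763 + 0.488311 = 0.652074.
Q̄ = (S₀/π) × [bracket] = (835/π) × 0.652074 = 173.3 W/m².

Q̄ ≈ 173 W/m²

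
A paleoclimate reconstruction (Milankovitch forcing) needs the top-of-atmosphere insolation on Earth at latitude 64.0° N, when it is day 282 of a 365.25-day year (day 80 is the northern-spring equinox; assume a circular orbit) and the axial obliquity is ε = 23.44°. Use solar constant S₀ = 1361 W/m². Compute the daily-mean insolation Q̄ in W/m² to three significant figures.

Q̄ ≈ 116 W/m²

Solar longitude: λ_s = 360° × (282 − 80)/365.25 = 199.097°.
sin δ = sin 23.44° × sin 199.097° = -0.13014, so δ = -7.478°.
cos H₀ = −tan(+64.0°) tan(-7.478°) = 0.2691, H₀ = 1.2983 rad.
Bracket: H₀ sin φ sin δ + cos φ cos δ sin H₀ = 1.2983×0.89879×-0.13014 + 0.43837×0.99150×0.96311 = -0.151860 + 0.418610 = 0.266750.
Q̄ = (S₀/π) × [bracket] = (1361/π) × 0.266750 = 115.6 W/m².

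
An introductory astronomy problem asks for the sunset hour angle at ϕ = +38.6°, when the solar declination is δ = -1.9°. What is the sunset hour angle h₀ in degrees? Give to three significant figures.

h₀ = 88.5°

cos h₀ = −tan ϕ · tan δ = −tan(+38.6°) × tan(-1.900°) = 0.0265, so h₀ = 1.5443 rad = 88.48°.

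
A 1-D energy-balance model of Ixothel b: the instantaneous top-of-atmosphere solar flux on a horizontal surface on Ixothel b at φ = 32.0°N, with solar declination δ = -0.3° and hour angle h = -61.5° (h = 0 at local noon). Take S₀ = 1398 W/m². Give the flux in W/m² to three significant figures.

cos θ_z = sin φ sin δ + cos φ cos δ cos h = -0.002775 + 0.404648 = 0.401873.
Flux = S₀ · cos θ_z = 1398 × 0.401873 = 561.8 W/m².

562 W/m²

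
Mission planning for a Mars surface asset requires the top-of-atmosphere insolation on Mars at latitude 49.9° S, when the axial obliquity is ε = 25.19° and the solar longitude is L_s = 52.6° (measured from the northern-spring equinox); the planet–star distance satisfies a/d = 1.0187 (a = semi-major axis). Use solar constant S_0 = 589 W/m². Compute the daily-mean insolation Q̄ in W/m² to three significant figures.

Solar declination: sin δ = sin ε · sin L_s = sin 25.19° × sin 52.6° = 0.33812, so δ = +19.762°.
cos h₀ = −tan(-49.9°) tan(+19.762°) = 0.4267, h₀ = 1.1300 rad.
Bracket: h₀ sin ϕ sin δ + cos ϕ cos δ sin h₀ = 1.1300×-0.76492×0.33812 + 0.64412×0.94110×0.90441 = -0.292257 + 0.548236 = 0.255979.
Inverse-square distance factor (a/d)² = 1.0187² = 1.037750.
Q̄ = (S_0/π) × 1.037750 × [bracket] = (589/π) × 1.037750 × 0.255979 = 49.80 W/m².

Q̄ ≈ 49.8 W/m²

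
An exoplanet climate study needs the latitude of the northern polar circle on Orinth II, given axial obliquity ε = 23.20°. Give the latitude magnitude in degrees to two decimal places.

The polar circle is the lowest latitude that experiences at least one full rotation of continuous daylight at the northern-summer solstice; it lies at |φ| = 90° − ε = 90° − 23.20° = 66.80°.

66.80°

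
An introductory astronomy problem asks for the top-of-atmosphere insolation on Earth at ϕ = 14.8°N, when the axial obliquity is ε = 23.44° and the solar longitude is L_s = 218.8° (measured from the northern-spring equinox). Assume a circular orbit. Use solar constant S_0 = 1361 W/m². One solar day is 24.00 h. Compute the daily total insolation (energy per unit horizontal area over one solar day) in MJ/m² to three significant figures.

31.4 MJ/m²

Solar declination: sin δ = sin ε · sin L_s = sin 23.44° × sin 218.8° = -0.24926, so δ = -14.433°.
cos h₀ = −tan(+14.8°) tan(-14.433°) = 0.0680, h₀ = 1.5027 rad.
Bracket: h₀ sin ϕ sin δ + cos ϕ cos δ sin h₀ = 1.5027×0.25545×-0.24926 + 0.96682×0.96844×0.99769 = -0.095682 + 0.934144 = 0.838462.
Q̄ = (S_0/π) × [bracket] = (1361/π) × 0.838462 = 363.24 W/m².
Daily total = Q̄ × 24.00 h × 3600 s/h = 363.24 × 24.00 × 3600 / 10⁶ = 31.38 MJ/m².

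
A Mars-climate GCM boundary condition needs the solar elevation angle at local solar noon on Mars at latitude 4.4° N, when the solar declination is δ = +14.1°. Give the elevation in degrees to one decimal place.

At local noon the hour angle is zero, so the zenith angle equals |φ − δ| = |+4.4° − (+14.100°)| = 9.700°.
Elevation = 90° − 9.700° = 80.3°.

80.3°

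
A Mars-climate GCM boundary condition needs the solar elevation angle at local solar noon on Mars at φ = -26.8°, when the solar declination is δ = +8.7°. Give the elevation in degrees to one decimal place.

At local noon the hour angle is zero, so the zenith angle equals |φ − δ| = |-26.8° − (+8.700°)| = 35.500°.
Elevation = 90° − 35.500° = 54.5°.

54.5°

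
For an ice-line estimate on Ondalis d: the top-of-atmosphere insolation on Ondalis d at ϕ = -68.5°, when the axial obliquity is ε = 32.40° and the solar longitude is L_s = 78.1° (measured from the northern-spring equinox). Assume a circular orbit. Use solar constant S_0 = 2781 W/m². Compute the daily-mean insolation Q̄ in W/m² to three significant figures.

Solar declination: sin δ = sin ε · sin L_s = sin 32.40° × sin 78.1° = 0.52431, so δ = +31.622°.
cos h₀ = −tan(-68.5°) tan(+31.622°) = 1.5631 ≥ 1 ⇒ polar night, h₀ = 0 and Q̄ = 0.

Q̄ ≈ 0.00 W/m²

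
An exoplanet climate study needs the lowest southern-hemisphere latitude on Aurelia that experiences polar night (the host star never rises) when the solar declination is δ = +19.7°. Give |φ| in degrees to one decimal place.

|φ| = 70.3°

Polar night requires cos H₀ = −tan φ tan δ ≥ 1, i.e. tan φ tan δ ≤ −1.
The boundary is |tan φ| · |tan δ| = 1, so |φ| = 90° − |δ| = 90° − 19.7° = 70.3° in the southern hemisphere.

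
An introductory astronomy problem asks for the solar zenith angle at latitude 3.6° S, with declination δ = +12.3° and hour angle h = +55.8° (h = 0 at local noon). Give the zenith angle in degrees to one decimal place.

θ_z = 57.7°

cos θ_z = sin φ sin δ + cos φ cos δ cos h = -0.013376 + 0.548097 = 0.534721.
θ_z = arccos(0.534721) = 57.7°.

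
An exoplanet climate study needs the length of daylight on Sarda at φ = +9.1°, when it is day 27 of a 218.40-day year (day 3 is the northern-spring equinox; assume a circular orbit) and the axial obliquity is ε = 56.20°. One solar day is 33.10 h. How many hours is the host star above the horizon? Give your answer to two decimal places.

17.60 h

Solar longitude: λ_s = 360° × (27 − 3)/218.40 = 39.560°.
sin δ = sin 56.20° × sin 39.560° = 0.52925, so δ = +31.955°.
cos H₀ = −tan φ · tan δ = −tan(+9.1°) × tan(+31.955°) = -0.0999, so H₀ = 1.6709 rad = 95.73°.
Daylight = 2H₀/(2π) × 33.10 h = (1.6709/π) × 33.10 = 17.60 h.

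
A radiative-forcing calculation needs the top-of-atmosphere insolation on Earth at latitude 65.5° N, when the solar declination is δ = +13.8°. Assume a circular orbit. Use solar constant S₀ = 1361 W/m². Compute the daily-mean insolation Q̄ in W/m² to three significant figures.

Q̄ ≈ 348 W/m²

cos H₀ = −tan(+65.5°) tan(+13.800°) = -0.5390, H₀ = 2.1400 rad.
Bracket: H₀ sin φ sin δ + cos φ cos δ sin H₀ = 2.1400×0.90996×0.23853 + 0.41469×0.97113×0.84232 = 0.464493 + 0.339217 = 0.803710.
Q̄ = (S₀/π) × [bracket] = (1361/π) × 0.803710 = 348.2 W/m².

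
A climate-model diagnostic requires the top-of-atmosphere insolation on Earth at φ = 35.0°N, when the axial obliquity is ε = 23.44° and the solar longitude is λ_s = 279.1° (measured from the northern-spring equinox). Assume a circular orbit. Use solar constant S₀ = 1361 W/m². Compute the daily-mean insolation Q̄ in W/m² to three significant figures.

Solar declination: sin δ = sin ε · sin λ_s = sin 23.44° × sin 279.1° = -0.39278, so δ = -23.128°.
cos H₀ = −tan(+35.0°) tan(-23.128°) = 0.2991, H₀ = 1.2671 rad.
Bracket: H₀ sin φ sin δ + cos φ cos δ sin H₀ = 1.2671×0.57358×-0.39278 + 0.81915×0.91963×0.95423 = -0.285466 + 0.718836 = 0.433370.
Q̄ = (S₀/π) × [bracket] = (1361/π) × 0.433370 = 187.7 W/m².

Q̄ ≈ 188 W/m²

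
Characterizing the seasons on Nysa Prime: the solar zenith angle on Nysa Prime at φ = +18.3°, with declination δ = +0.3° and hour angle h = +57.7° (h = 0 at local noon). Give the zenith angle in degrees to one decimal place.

cos θ_z = sin φ sin δ + cos φ cos δ cos h = 0.001644 + 0.507321 = 0.508965.
θ_z = arccos(0.508965) = 59.4°.

θ_z = 59.4°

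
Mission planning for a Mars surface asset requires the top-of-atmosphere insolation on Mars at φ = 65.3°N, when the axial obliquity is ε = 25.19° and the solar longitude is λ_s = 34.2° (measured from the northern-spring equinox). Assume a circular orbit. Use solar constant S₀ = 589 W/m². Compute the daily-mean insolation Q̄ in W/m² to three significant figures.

Solar declination: sin δ = sin ε · sin λ_s = sin 25.19° × sin 34.2° = 0.23923, so δ = +13.841°.
cos H₀ = −tan(+65.3°) tan(+13.841°) = -0.5357, H₀ = 2.1361 rad.
Bracket: H₀ sin φ sin δ + cos φ cos δ sin H₀ = 2.1361×0.90851×0.23923 + 0.41787×0.97096×0.84442 = 0.464266 + 0.342611 = 0.806877.
Q̄ = (S₀/π) × [bracket] = (589/π) × 0.806877 = 151.3 W/m².

Q̄ ≈ 151 W/m²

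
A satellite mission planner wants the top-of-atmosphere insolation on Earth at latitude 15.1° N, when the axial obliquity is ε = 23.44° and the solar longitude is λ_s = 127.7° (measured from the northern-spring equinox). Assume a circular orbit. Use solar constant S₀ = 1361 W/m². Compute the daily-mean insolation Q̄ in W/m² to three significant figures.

Q̄ ≈ 454 W/m²

Solar declination: sin δ = sin ε · sin λ_s = sin 23.44° × sin 127.7° = 0.31474, so δ = +18.345°.
cos H₀ = −tan(+15.1°) tan(+18.345°) = -0.0895, H₀ = 1.6604 rad.
Bracket: H₀ sin φ sin δ + cos φ cos δ sin H₀ = 1.6604×0.26050×0.31474 + 0.96547×0.94918×0.99599 = 0.136136 + 0.912730 = 1.048866.
Q̄ = (S₀/π) × [bracket] = (1361/π) × 1.048866 = 454.4 W/m².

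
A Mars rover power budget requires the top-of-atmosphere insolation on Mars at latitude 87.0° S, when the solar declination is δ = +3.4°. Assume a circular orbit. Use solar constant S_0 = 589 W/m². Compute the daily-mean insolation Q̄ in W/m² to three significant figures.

cos h₀ = −tan(-87.0°) tan(+3.400°) = 1.1336 ≥ 1 ⇒ polar night, h₀ = 0 and Q̄ = 0.

Q̄ ≈ 0.00 W/m²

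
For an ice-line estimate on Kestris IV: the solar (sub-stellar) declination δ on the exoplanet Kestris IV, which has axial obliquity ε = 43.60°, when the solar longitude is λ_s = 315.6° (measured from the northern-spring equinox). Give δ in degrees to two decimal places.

δ = -28.85°

sin δ = sin ε · sin λ_s = sin 43.60° × sin 315.6° = -0.482502.
δ = arcsin(-0.482502) = -28.85°.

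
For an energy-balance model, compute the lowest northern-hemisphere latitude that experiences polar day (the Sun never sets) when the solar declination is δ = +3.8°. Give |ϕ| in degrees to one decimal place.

|ϕ| = 86.2°

Polar day requires cos h₀ = −tan ϕ tan δ ≤ −1, i.e. tan ϕ tan δ ≥ 1.
The boundary is |tan ϕ| · |tan δ| = 1, so |ϕ| = 90° − |δ| = 90° − 3.8° = 86.2° in the northern hemisphere.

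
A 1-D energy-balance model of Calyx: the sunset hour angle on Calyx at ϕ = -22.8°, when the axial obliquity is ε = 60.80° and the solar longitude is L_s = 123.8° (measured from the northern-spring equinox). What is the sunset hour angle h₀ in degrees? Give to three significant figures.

Solar declination: sin δ = sin ε · sin L_s = sin 60.80° × sin 123.8° = 0.72538, so δ = +46.501°.
cos h₀ = −tan ϕ · tan δ = −tan(-22.8°) × tan(+46.501°) = 0.4430, so h₀ = 1.1119 rad = 63.71°.

h₀ = 63.7°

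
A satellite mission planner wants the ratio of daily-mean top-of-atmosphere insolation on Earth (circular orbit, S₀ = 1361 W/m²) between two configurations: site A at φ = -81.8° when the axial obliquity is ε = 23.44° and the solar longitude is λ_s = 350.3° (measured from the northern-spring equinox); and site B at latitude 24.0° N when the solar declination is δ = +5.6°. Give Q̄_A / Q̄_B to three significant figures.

Q̄_A / Q̄_B ≈ 0.270

— Configuration A (φ=-81.8°):
Solar declination: sin δ = sin ε · sin λ_s = sin 23.44° × sin 350.3° = -0.06702, so δ = -3.843°.
cos H₀ = −tan(-81.8°) tan(-3.843°) = -0.4662, H₀ = 2.0557 rad.
Bracket: H₀ sin φ sin δ + cos φ cos δ sin H₀ = 2.0557×-0.98978×-0.06702 + 0.14263×0.99775×0.88470 = 0.136365 + 0.125901 = 0.262266.
Q̄ = (S₀/π) × [bracket] = (1361/π) × 0.262266 = 113.62 W/m².
— Configuration B (φ=+24.0°):
cos H₀ = −tan(+24.0°) tan(+5.600°) = -0.0437, H₀ = 1.6145 rad.
Bracket: H₀ sin φ sin δ + cos φ cos δ sin H₀ = 1.6145×0.40674×0.09758 + 0.91355×0.99523×0.99905 = 0.064079 + 0.908329 = 0.972408.
Q̄ = (S₀/π) × [bracket] = (1361/π) × 0.972408 = 421.27 W/m².
Ratio Q̄_A / Q̄_B = 113.62 / 421.27 = 0.2697.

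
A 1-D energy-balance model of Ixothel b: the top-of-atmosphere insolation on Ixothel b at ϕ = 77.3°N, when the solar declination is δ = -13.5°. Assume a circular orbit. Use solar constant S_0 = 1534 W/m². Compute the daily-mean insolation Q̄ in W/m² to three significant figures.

cos h₀ = −tan(+77.3°) tan(-13.500°) = 1.0653 ≥ 1 ⇒ polar night, h₀ = 0 and Q̄ = 0.

Q̄ ≈ 0.00 W/m²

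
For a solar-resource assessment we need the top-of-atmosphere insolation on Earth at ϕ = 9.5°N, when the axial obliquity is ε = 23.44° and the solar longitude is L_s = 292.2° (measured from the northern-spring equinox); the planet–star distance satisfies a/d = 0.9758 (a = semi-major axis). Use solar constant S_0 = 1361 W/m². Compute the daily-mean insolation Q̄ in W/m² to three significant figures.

Solar declination: sin δ = sin ε · sin L_s = sin 23.44° × sin 292.2° = -0.36830, so δ = -21.611°.
cos h₀ = −tan(+9.5°) tan(-21.611°) = 0.0663, h₀ = 1.5045 rad.
Bracket: h₀ sin ϕ sin δ + cos ϕ cos δ sin h₀ = 1.5045×0.16505×-0.36830 + 0.98629×0.92971×0.99780 = -0.091455 + 0.914946 = 0.823491.
Inverse-square distance factor (a/d)² = 0.9758² = 0.952186.
Q̄ = (S_0/π) × 0.952186 × [bracket] = (1361/π) × 0.952186 × 0.823491 = 339.7 W/m².

Q̄ ≈ 340 W/m²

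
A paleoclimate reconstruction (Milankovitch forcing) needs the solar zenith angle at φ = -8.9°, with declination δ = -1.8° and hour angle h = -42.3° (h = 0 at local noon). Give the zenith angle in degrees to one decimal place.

cos θ_z = sin φ sin δ + cos φ cos δ cos h = 0.004860 + 0.730365 = 0.735225.
θ_z = arccos(0.735225) = 42.7°.

θ_z = 42.7°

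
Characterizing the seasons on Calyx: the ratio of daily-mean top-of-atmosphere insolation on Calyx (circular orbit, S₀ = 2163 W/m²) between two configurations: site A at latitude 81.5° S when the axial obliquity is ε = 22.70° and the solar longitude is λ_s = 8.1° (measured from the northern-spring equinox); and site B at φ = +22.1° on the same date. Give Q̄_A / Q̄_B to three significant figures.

Q̄_A / Q̄_B ≈ 0.0763

— Configuration A (φ=-81.5°):
Solar declination: sin δ = sin ε · sin λ_s = sin 22.70° × sin 8.1° = 0.05437, so δ = +3.117°.
cos H₀ = −tan(-81.5°) tan(+3.117°) = 0.3644, H₀ = 1.1978 rad.
Bracket: H₀ sin φ sin δ + cos φ cos δ sin H₀ = 1.1978×-0.98902×0.05437 + 0.14781×0.99852×0.93125 = -0.064409 + 0.137444 = 0.073035.
Q̄ = (S₀/π) × [bracket] = (2163/π) × 0.073035 = 50.285 W/m².
— Configuration B (φ=+22.1°):
cos H₀ = −tan(+22.1°) tan(+3.117°) = -0.0221, H₀ = 1.5929 rad.
Bracket: H₀ sin φ sin δ + cos φ cos δ sin H₀ = 1.5929×0.37622×0.05437 + 0.92653×0.99852×0.99976 = 0.032583 + 0.924937 = 0.957520.
Q̄ = (S₀/π) × [bracket] = (2163/π) × 0.957520 = 659.26 W/m².
Ratio Q̄_A / Q̄_B = 50.285 / 659.26 = 0.07627.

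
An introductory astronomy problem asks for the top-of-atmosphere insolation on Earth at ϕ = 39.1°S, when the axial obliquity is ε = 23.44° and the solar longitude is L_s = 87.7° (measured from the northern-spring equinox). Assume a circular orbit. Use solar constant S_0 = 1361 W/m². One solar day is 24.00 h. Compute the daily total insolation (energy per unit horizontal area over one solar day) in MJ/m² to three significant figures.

13.6 MJ/m²

Solar declination: sin δ = sin ε · sin L_s = sin 23.44° × sin 87.7° = 0.39747, so δ = +23.420°.
cos h₀ = −tan(-39.1°) tan(+23.420°) = 0.3520, h₀ = 1.2111 rad.
Bracket: h₀ sin ϕ sin δ + cos ϕ cos δ sin h₀ = 1.2111×-0.63068×0.39747 + 0.77605×0.91762×0.93599 = -0.303594 + 0.666536 = 0.362942.
Q̄ = (S_0/π) × [bracket] = (1361/π) × 0.362942 = 157.23 W/m².
Daily total = Q̄ × 24.00 h × 3600 s/h = 157.23 × 24.00 × 3600 / 10⁶ = 13.58 MJ/m².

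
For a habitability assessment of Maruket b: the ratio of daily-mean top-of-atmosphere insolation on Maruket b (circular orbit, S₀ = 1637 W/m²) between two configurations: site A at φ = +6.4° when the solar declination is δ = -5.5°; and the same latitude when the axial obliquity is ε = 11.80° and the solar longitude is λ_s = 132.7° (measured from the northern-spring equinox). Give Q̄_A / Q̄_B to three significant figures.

Q̄_A / Q̄_B ≈ 0.964

— Configuration A (φ=+6.4°):
cos H₀ = −tan(+6.4°) tan(-5.500°) = 0.0108, H₀ = 1.5600 rad.
Bracket: H₀ sin φ sin δ + cos φ cos δ sin H₀ = 1.5600×0.11147×-0.09585 + 0.99377×0.99540×0.99994 = -0.016668 + 0.989139 = 0.972471.
Q̄ = (S₀/π) × [bracket] = (1637/π) × 0.972471 = 506.73 W/m².
— Configuration B (φ=+6.4°):
Solar declination: sin δ = sin ε · sin λ_s = sin 11.80° × sin 132.7° = 0.15029, so δ = +8.644°.
cos H₀ = −tan(+6.4°) tan(+8.644°) = -0.0171, H₀ = 1.5878 rad.
Bracket: H₀ sin φ sin δ + cos φ cos δ sin H₀ = 1.5878×0.11147×0.15029 + 0.99377×0.98864×0.99985 = 0.026600 + 0.982333 = 1.008933.
Q̄ = (S₀/π) × [bracket] = (1637/π) × 1.008933 = 525.73 W/m².
Ratio Q̄_A / Q̄_B = 506.73 / 525.73 = 0.9639.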